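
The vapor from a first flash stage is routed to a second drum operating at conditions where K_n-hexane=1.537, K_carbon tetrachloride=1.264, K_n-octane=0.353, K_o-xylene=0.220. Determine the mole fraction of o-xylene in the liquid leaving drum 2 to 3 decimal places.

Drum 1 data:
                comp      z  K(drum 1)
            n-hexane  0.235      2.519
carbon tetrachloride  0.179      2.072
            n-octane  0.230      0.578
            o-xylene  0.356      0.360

x_o-xylene (drum 2) = 0.192

Drum 1:
Rachford–Rice: g(ψ₁) = Σ zᵢ(Kᵢ−1)/(1+ψ₁(Kᵢ−1)) = 0.
Check two-phase: ΣzᵢKᵢ = 1.224 > 1 and Σzᵢ/Kᵢ = 1.566 > 1, so g(0) = 0.224 > 0 and g(1) = -0.566 < 0.
Newton–Raphson from ψ₁ = 0.5:
  ψ₁ = 0.500: g = -0.1303, g' = -0.643 → ψ₁ = 0.298
  ψ₁ = 0.298: g = -0.0011, g' = -0.651 → ψ₁ = 0.296
Converged at ψ₁ = 0.296.
Drum-1 compositions:
  n-hexane: x = 0.162, y = 0.408
  carbon tetrachloride: x = 0.136, y = 0.282
  n-octane: x = 0.263, y = 0.152
  o-xylene: x = 0.439, y = 0.158
Drum-2 feed = drum-1 vapor: z₂ = (0.4084, 0.2816, 0.1519, 0.1581).
Drum 2:
Let ψ₂ = V/F and solve Σ zᵢ(Kᵢ−1)/(1+ψ₂(Kᵢ−1)) = 0.
Check two-phase: ΣzᵢKᵢ = 1.072 > 1 and Σzᵢ/Kᵢ = 1.637 > 1, so g(0) = 0.072 > 0 and g(1) = -0.637 < 0.
Newton iteration, ψ₂⁰ = 0.42:
  ψ₂ = 0.420: g = -0.0725, g' = -0.427 → ψ₂ = 0.250
  ψ₂ = 0.250: g = -0.0074, g' = -0.348 → ψ₂ = 0.229
Converged at ψ₂ = 0.229.
  n-hexane: x = 0.364, y = 0.559
  carbon tetrachloride: x = 0.266, y = 0.336
  n-octane: x = 0.178, y = 0.063
  o-xylene: x = 0.192, y = 0.042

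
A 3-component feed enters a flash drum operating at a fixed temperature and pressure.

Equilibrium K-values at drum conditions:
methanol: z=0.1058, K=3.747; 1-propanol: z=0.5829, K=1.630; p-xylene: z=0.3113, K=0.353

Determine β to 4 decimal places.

β = 0.6781

Rachford–Rice: g(β) = Σ zᵢ(Kᵢ−1)/(1+β(Kᵢ−1)) = 0.
Check two-phase: ΣzᵢKᵢ = 1.4564 > 1 and Σzᵢ/Kᵢ = 1.2677 > 1, so g(0) = 0.4564 > 0 and g(1) = -0.2677 < 0.
Newton–Raphson from β = 0.5:
  β = 0.5000: g = 0.10398, g' = -0.5603 → β = 0.6856
  β = 0.6856: g = -0.00473, g' = -0.6298 → β = 0.6781
Converged at β = 0.6781.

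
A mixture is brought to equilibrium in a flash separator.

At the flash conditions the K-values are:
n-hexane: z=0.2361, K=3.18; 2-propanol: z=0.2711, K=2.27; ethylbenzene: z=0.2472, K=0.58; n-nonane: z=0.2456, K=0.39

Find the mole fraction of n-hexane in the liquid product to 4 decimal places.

x_n-hexane = 0.0963

Material balance + equilibrium reduce to Σ zᵢ(Kᵢ−1)/(1+ψ(Kᵢ−1)) = 0.
Check two-phase: ΣzᵢKᵢ = 1.6054 > 1 and Σzᵢ/Kᵢ = 1.2496 > 1, so g(0) = 0.6054 > 0 and g(1) = -0.2496 < 0.
Iterate (Newton) starting at ψ = 0.64:
  ψ = 0.6400: g = 0.01706, g' = -0.6561 → ψ = 0.6660
Converged at ψ = 0.6660.
Compositions from xᵢ = zᵢ/(1+ψ(Kᵢ−1)), yᵢ = Kᵢxᵢ:
  n-hexane: x = 0.0963, y = 0.3062
  2-propanol: x = 0.1469, y = 0.3334
  ethylbenzene: x = 0.3432, y = 0.1991
  n-nonane: x = 0.4136, y = 0.1613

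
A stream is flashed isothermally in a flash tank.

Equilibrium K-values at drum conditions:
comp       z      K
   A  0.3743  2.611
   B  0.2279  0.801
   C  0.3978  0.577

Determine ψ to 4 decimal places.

ψ = 0.6776

Material balance + equilibrium reduce to Σ zᵢ(Kᵢ−1)/(1+ψ(Kᵢ−1)) = 0.
Check two-phase: ΣzᵢKᵢ = 1.3894 > 1 and Σzᵢ/Kᵢ = 1.1173 > 1, so g(0) = 0.3894 > 0 and g(1) = -0.1173 < 0.
Iterate (Newton) starting at ψ = 0.5:
  ψ = 0.5000: g = 0.07021, g' = -0.4236 → ψ = 0.6657
  ψ = 0.6657: g = 0.00444, g' = -0.3761 → ψ = 0.6776
Converged at ψ = 0.6776.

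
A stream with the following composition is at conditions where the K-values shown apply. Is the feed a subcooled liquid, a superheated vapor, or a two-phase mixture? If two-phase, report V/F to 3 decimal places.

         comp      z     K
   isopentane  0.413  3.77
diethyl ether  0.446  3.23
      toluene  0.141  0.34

ΣzᵢKᵢ = 3.046; Σzᵢ/Kᵢ = 0.662.
Since Σzᵢ/Kᵢ < 1 the mixture is above its dew point — single vapor phase.

superheated vapor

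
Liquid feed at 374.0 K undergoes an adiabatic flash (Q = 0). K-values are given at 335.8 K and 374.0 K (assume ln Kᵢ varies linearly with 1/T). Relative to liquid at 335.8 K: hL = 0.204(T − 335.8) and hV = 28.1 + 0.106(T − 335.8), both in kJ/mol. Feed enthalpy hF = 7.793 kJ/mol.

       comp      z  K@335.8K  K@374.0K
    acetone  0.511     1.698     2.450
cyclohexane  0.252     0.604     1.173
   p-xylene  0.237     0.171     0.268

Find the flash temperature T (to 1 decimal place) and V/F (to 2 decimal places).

Adiabatic flash: solve Rachford–Rice at each trial T, then check hF = ψ·hV(T) + (1−ψ)·hL(T).
  T = 335.8 K: K = (1.698, 0.604, 0.171), RR gives ψ = 0.133, H_out = 3.751 kJ/mol
  T = 374.0 K: K = (2.450, 1.173, 0.268), RR gives ψ = 0.760, H_out = 26.304 kJ/mol
  T = 354.9 K: K = (2.060, 0.857, 0.217), RR gives ψ = 0.515, H_out = 17.414 kJ/mol
  T = 345.4 K: K = (1.876, 0.724, 0.193), RR gives ψ = 0.348, H_out = 11.419 kJ/mol
  T = 340.6 K: K = (1.786, 0.662, 0.182), RR gives ψ = 0.248, H_out = 7.828 kJ/mol
  T = 338.2 K: K = (1.742, 0.633, 0.176), RR gives ψ = 0.193, H_out = 5.858 kJ/mol
Linear interpolation between T = 338.2 (H_out = 5.858) and T = 340.6 (H_out = 7.828) on hF = 7.793 gives T ≈ 340.6 K, at which ψ = 0.25.

T = 340.6 K, V/F = 0.25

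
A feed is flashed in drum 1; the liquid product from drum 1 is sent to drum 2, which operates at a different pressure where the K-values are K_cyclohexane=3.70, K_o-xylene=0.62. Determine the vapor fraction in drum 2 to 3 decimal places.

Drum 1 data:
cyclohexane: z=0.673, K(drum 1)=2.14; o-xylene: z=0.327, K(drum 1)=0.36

Drum 1:
Let ψ₁ = V/F and solve Σ zᵢ(Kᵢ−1)/(1+ψ₁(Kᵢ−1)) = 0.
Check two-phase: ΣzᵢKᵢ = 1.558 > 1 and Σzᵢ/Kᵢ = 1.223 > 1, so g(0) = 0.558 > 0 and g(1) = -0.223 < 0.
Binary case is linear: z₁(K₁−1)(1+ψ₁(K₂−1)) + z₂(K₂−1)(1+ψ₁(K₁−1)) = 0
⇒ ψ₁ = [z₁(K₁−1)+z₂(K₂−1)] / [−(K₁−1)(K₂−1)] = 0.5579/0.7296 = 0.765
Drum-1 compositions:
  cyclohexane: x = 0.360, y = 0.769
  o-xylene: x = 0.640, y = 0.231
Drum-2 feed = drum-1 liquid: z₂ = (0.3596, 0.6404).
Drum 2:
Material balance + equilibrium reduce to Σ zᵢ(Kᵢ−1)/(1+ψ₂(Kᵢ−1)) = 0.
g(0) = ΣzᵢKᵢ − 1 = 0.727 and g(1) = 1 − Σzᵢ/Kᵢ = -0.130, so a root lies in (0, 1).
Newton–Raphson from ψ₂ = 0.5:
  ψ₂ = 0.500: g = 0.1126, g' = -0.616 → ψ₂ = 0.683
  ψ₂ = 0.683: g = 0.0127, g' = -0.493 → ψ₂ = 0.709
Converged at ψ₂ = 0.709.
  cyclohexane: x = 0.123, y = 0.456
  o-xylene: x = 0.877, y = 0.544

V/F (drum 2) = 0.709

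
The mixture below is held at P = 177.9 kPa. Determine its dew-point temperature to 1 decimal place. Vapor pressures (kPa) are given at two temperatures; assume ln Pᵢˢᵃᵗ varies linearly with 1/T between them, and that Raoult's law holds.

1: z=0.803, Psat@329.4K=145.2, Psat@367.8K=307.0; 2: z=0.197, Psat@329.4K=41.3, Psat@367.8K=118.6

T = 354.8 K

Dew-point temperature: Σzᵢ·P/Pᵢˢᵃᵗ(T) = 1. Interpolate ln Pᵢˢᵃᵗ = aᵢ + bᵢ/T.
  T = 329.4 K: ΣzᵢP/Pᵢˢᵃᵗ = 1.8324
  T = 367.8 K: ΣzᵢP/Pᵢˢᵃᵗ = 0.7608
  T = 348.6 K: ΣzᵢP/Pᵢˢᵃᵗ = 1.1492
  T = 358.2 K: ΣzᵢP/Pᵢˢᵃᵗ = 0.9293
  T = 353.4 K: ΣzᵢP/Pᵢˢᵃᵗ = 1.0318
  T = 355.8 K: ΣzᵢP/Pᵢˢᵃᵗ = 0.9788
Interpolating between 353.4 K and 355.8 K gives T ≈ 354.8 K.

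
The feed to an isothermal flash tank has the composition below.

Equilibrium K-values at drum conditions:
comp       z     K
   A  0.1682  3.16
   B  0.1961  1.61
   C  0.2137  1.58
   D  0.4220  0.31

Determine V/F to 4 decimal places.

V/F = 0.3851

Rachford–Rice: g(V/F) = Σ zᵢ(Kᵢ−1)/(1+V/F(Kᵢ−1)) = 0.
Feasibility: ΣzᵢKᵢ = 1.3157, Σzᵢ/Kᵢ = 1.6716 — both > 1, two phases present.
Newton–Raphson from V/F = 0.5:
  V/F = 0.5000: g = -0.08213, g' = -0.7357 → V/F = 0.3884
  V/F = 0.3884: g = -0.00233, g' = -0.7026 → V/F = 0.3851
Converged at V/F = 0.3851.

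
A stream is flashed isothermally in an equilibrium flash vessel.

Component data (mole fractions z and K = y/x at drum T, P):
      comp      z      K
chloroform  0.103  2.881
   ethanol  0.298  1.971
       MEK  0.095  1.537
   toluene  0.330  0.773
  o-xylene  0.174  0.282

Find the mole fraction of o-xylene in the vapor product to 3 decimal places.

Material balance + equilibrium reduce to Σ zᵢ(Kᵢ−1)/(1+β(Kᵢ−1)) = 0.
Check two-phase: ΣzᵢKᵢ = 1.334 > 1 and Σzᵢ/Kᵢ = 1.293 > 1, so g(0) = 0.334 > 0 and g(1) = -0.293 < 0.
Newton iteration, β⁰ = 0.38:
  β = 0.380: g = 0.1129, g' = -0.483 → β = 0.614
  β = 0.614: g = -0.0009, g' = -0.514 → β = 0.612
Converged at β = 0.612.
Compositions from xᵢ = zᵢ/(1+β(Kᵢ−1)), yᵢ = Kᵢxᵢ:
  chloroform: x = 0.048, y = 0.138
  ethanol: x = 0.187, y = 0.368
  MEK: x = 0.071, y = 0.110
  toluene: x = 0.383, y = 0.296
  o-xylene: x = 0.310, y = 0.088

y_o-xylene = 0.088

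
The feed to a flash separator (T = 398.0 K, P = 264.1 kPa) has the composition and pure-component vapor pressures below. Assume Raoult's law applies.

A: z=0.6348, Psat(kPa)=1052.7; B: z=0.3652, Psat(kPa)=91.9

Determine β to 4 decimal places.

β = 0.8513

Raoult's law: Kᵢ = Pᵢˢᵃᵗ/P = Pᵢˢᵃᵗ/264.1.
  K_A = 1052.7/264.1 = 3.985990, K_B = 91.9/264.1 = 0.347974
Rachford–Rice: g(β) = Σ zᵢ(Kᵢ−1)/(1+β(Kᵢ−1)) = 0.
Feasibility: ΣzᵢKᵢ = 2.6574, Σzᵢ/Kᵢ = 1.2088 — both > 1, two phases present.
Binary case is linear: z₁(K₁−1)(1+β(K₂−1)) + z₂(K₂−1)(1+β(K₁−1)) = 0
⇒ β = [z₁(K₁−1)+z₂(K₂−1)] / [−(K₁−1)(K₂−1)] = 1.65739/1.94694 = 0.8513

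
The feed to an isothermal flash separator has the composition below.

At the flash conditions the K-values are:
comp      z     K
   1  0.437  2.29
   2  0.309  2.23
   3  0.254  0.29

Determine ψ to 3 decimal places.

Let ψ = V/F and solve Σ zᵢ(Kᵢ−1)/(1+ψ(Kᵢ−1)) = 0.
Check two-phase: ΣzᵢKᵢ = 1.763 > 1 and Σzᵢ/Kᵢ = 1.205 > 1, so g(0) = 0.763 > 0 and g(1) = -0.205 < 0.
Newton iteration, ψ⁰ = 0.5:
  ψ = 0.500: g = 0.2984, g' = -0.756 → ψ = 0.895
  ψ = 0.895: g = -0.0520, g' = -1.226 → ψ = 0.852
  ψ = 0.852: g = -0.0028, g' = -1.098 → ψ = 0.850
Converged at ψ = 0.850.

ψ = 0.850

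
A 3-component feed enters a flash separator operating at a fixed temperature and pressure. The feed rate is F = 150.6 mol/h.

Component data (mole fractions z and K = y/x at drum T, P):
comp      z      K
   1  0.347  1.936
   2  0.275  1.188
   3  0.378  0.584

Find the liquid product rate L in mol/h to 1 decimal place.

Let β = V/F and solve Σ zᵢ(Kᵢ−1)/(1+β(Kᵢ−1)) = 0.
Check two-phase: ΣzᵢKᵢ = 1.219 > 1 and Σzᵢ/Kᵢ = 1.058 > 1, so g(0) = 0.219 > 0 and g(1) = -0.058 < 0.
Newton iteration, β⁰ = 0.42:
  β = 0.420: g = 0.0905, g' = -0.261 → β = 0.767
  β = 0.767: g = 0.0034, g' = -0.252 → β = 0.780
Converged at β = 0.780.
Then V = β·F = 0.7802·150.6 = 117.5 mol/h and L = F − V = 33.1 mol/h.

L = 33.1 mol/h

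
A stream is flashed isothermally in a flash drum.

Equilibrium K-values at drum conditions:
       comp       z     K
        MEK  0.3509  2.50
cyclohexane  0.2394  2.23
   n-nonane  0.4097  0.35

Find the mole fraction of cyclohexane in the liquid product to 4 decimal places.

Material balance + equilibrium reduce to Σ zᵢ(Kᵢ−1)/(1+β(Kᵢ−1)) = 0.
Feasibility: ΣzᵢKᵢ = 1.5545, Σzᵢ/Kᵢ = 1.4183 — both > 1, two phases present.
Newton–Raphson from β = 0.56:
  β = 0.5600: g = 0.04170, g' = -0.7881 → β = 0.6129
  β = 0.6129: g = -0.00053, g' = -0.8103 → β = 0.6123
Converged at β = 0.6123.
Compositions from xᵢ = zᵢ/(1+β(Kᵢ−1)), yᵢ = Kᵢxᵢ:
  MEK: x = 0.1829, y = 0.4573
  cyclohexane: x = 0.1366, y = 0.3045
  n-nonane: x = 0.6805, y = 0.2382

x_cyclohexane = 0.1366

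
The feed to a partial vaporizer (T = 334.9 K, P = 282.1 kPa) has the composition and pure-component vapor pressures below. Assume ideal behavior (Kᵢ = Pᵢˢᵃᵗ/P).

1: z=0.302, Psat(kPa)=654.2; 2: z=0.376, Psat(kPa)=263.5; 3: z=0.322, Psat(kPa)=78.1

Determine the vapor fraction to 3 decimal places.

ψ = 0.232

Raoult's law: Kᵢ = Pᵢˢᵃᵗ/P = Pᵢˢᵃᵗ/282.1.
  K_1 = 654.2/282.1 = 2.31904, K_2 = 263.5/282.1 = 0.93407, K_3 = 78.1/282.1 = 0.27685
Rachford–Rice: g(ψ) = Σ zᵢ(Kᵢ−1)/(1+ψ(Kᵢ−1)) = 0.
Feasibility: ΣzᵢKᵢ = 1.141, Σzᵢ/Kᵢ = 1.696 — both > 1, two phases present.
Iterate (Newton) starting at ψ = 0.59:
  ψ = 0.590: g = -0.2079, g' = -0.680 → ψ = 0.284
  ψ = 0.284: g = -0.0287, g' = -0.546 → ψ = 0.232
Converged at ψ = 0.232.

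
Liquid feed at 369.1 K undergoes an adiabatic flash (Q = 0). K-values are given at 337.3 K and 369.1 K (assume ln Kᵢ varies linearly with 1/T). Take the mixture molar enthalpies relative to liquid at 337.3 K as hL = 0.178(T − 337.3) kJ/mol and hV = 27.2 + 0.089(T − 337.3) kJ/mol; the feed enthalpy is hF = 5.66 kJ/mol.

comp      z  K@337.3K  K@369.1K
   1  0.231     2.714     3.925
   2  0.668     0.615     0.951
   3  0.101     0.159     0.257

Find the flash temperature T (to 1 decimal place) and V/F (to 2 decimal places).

T = 343.0 K, V/F = 0.17

Adiabatic flash: solve Rachford–Rice at each trial T, then check hF = ψ·hV(T) + (1−ψ)·hL(T).
  T = 337.3 K: K = (2.714, 0.615, 0.159), RR gives ψ = 0.069, H_out = 1.865 kJ/mol
  T = 369.1 K: K = (3.925, 0.951, 0.257), RR gives ψ = 0.767, H_out = 24.344 kJ/mol
  T = 353.2 K: K = (3.291, 0.772, 0.204), RR gives ψ = 0.382, H_out = 12.689 kJ/mol
  T = 345.2 K: K = (2.993, 0.690, 0.181), RR gives ψ = 0.216, H_out = 7.120 kJ/mol
  T = 341.2 K: K = (2.850, 0.652, 0.169), RR gives ψ = 0.140, H_out = 4.449 kJ/mol
  T = 343.2 K: K = (2.921, 0.671, 0.175), RR gives ψ = 0.177, H_out = 5.779 kJ/mol
Linear interpolation between T = 341.2 (H_out = 4.449) and T = 343.2 (H_out = 5.779) on hF = 5.66 gives T ≈ 343.0 K, at which ψ = 0.17.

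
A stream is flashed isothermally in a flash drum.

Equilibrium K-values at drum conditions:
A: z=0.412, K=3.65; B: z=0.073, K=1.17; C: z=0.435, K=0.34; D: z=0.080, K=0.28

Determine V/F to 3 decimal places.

Newton iteration, V/F⁰ = 0.33:
  V/F = 0.330: g = 0.1516, g' = -1.206 → V/F = 0.456
  V/F = 0.456: g = 0.0098, g' = -1.075 → V/F = 0.465
Converged at V/F = 0.465.

V/F = 0.465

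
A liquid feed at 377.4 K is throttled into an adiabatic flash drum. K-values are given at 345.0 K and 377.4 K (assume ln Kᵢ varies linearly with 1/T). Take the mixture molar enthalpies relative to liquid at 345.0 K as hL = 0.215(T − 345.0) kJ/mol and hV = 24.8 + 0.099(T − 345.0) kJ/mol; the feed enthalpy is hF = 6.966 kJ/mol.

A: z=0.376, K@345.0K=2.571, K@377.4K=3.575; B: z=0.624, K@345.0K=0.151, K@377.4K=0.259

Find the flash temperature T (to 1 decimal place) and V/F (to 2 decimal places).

T = 360.3 K, V/F = 0.16

Adiabatic flash: solve Rachford–Rice at each trial T, then check hF = ψ·hV(T) + (1−ψ)·hL(T).
  T = 345.0 K: K = (2.571, 0.151), RR gives ψ = 0.046, H_out = 1.133 kJ/mol
  T = 377.4 K: K = (3.575, 0.259), RR gives ψ = 0.265, H_out = 12.544 kJ/mol
  T = 361.2 K: K = (3.054, 0.200), RR gives ψ = 0.166, H_out = 7.295 kJ/mol
  T = 353.1 K: K = (2.808, 0.174), RR gives ψ = 0.110, H_out = 4.372 kJ/mol
  T = 357.1 K: K = (2.928, 0.187), RR gives ψ = 0.139, H_out = 5.849 kJ/mol
  T = 359.1 K: K = (2.989, 0.193), RR gives ψ = 0.152, H_out = 6.562 kJ/mol
Linear interpolation between T = 359.1 (H_out = 6.562) and T = 361.2 (H_out = 7.295) on hF = 6.966 gives T ≈ 360.3 K, at which ψ = 0.16.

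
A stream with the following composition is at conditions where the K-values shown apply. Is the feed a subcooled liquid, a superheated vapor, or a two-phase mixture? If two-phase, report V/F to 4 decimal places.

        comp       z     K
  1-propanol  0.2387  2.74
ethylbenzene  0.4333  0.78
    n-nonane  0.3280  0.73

two-phase, V/F = 0.5491

ΣzᵢKᵢ = 1.2315; Σzᵢ/Kᵢ = 1.0919.
Both exceed 1, so a two-phase solution exists.
Iterate (Newton) starting at ψ = 0.47:
  ψ = 0.4700: g = 0.02073, g' = -0.2762 → ψ = 0.5451
  ψ = 0.5451: g = 0.00101, g' = -0.2503 → ψ = 0.5491
Converged at ψ = 0.5491.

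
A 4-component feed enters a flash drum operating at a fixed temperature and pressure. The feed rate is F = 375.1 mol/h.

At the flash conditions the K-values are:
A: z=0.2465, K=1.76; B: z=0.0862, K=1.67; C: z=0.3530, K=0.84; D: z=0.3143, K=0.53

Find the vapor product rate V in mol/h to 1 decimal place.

Rachford–Rice: g(β) = Σ zᵢ(Kᵢ−1)/(1+β(Kᵢ−1)) = 0.
g(0) = ΣzᵢKᵢ − 1 = 0.0409 and g(1) = 1 − Σzᵢ/Kᵢ = -0.2049, so a root lies in (0, 1).
Newton iteration, β⁰ = 0.35:
  β = 0.3500: g = -0.04187, g' = -0.2238 → β = 0.1629
  β = 0.1629: g = 0.00081, g' = -0.2351 → β = 0.1664
Converged at β = 0.1664.
Then V = β·F = 0.1664·375.1 = 62.4 mol/h and L = F − V = 312.7 mol/h.

V = 62.4 mol/h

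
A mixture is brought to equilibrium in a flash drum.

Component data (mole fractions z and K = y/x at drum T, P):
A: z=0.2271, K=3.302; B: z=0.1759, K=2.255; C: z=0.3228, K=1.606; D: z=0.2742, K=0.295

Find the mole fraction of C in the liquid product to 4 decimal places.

Material balance + equilibrium reduce to Σ zᵢ(Kᵢ−1)/(1+V/F(Kᵢ−1)) = 0.
Check two-phase: ΣzᵢKᵢ = 1.7458 > 1 and Σzᵢ/Kᵢ = 1.2773 > 1, so g(0) = 0.7458 > 0 and g(1) = -0.2773 < 0.
Iterate (Newton) starting at V/F = 0.5:
  V/F = 0.5000: g = 0.23026, g' = -0.7596 → V/F = 0.8031
  V/F = 0.8031: g = -0.02061, g' = -0.9949 → V/F = 0.7824
  V/F = 0.7824: g = -0.00041, g' = -0.9563 → V/F = 0.7820
Converged at V/F = 0.7820.
Compositions from xᵢ = zᵢ/(1+V/F(Kᵢ−1)), yᵢ = Kᵢxᵢ:
  A: x = 0.0811, y = 0.2678
  B: x = 0.0888, y = 0.2002
  C: x = 0.2190, y = 0.3517
  D: x = 0.6111, y = 0.1803

x_C = 0.2190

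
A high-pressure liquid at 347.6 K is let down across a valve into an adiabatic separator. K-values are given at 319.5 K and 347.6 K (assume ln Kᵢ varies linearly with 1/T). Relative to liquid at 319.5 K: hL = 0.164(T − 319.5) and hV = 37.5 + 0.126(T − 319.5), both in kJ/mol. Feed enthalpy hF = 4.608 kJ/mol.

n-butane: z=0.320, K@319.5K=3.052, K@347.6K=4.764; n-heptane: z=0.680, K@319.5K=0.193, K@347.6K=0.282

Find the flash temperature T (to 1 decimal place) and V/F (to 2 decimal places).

T = 323.8 K, V/F = 0.10

Adiabatic flash: solve Rachford–Rice at each trial T, then check hF = ψ·hV(T) + (1−ψ)·hL(T).
  T = 319.5 K: K = (3.052, 0.193), RR gives ψ = 0.065, H_out = 2.443 kJ/mol
  T = 347.6 K: K = (4.764, 0.282), RR gives ψ = 0.265, H_out = 14.264 kJ/mol
  T = 333.6 K: K = (3.852, 0.235), RR gives ψ = 0.180, H_out = 8.968 kJ/mol
  T = 326.6 K: K = (3.440, 0.214), RR gives ψ = 0.128, H_out = 5.942 kJ/mol
  T = 323.1 K: K = (3.245, 0.203), RR gives ψ = 0.099, H_out = 4.282 kJ/mol
  T = 324.9 K: K = (3.345, 0.209), RR gives ψ = 0.114, H_out = 5.150 kJ/mol
Linear interpolation between T = 323.1 (H_out = 4.282) and T = 324.9 (H_out = 5.150) on hF = 4.608 gives T ≈ 323.8 K, at which ψ = 0.10.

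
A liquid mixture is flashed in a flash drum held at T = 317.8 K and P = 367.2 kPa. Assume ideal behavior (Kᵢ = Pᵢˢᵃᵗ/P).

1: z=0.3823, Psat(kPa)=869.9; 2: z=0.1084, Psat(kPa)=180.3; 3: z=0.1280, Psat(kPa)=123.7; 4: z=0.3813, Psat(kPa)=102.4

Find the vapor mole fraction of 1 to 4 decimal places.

y_1 = 0.7805

Raoult's law: Kᵢ = Pᵢˢᵃᵗ/P = Pᵢˢᵃᵗ/367.2.
  K_1 = 869.9/367.2 = 2.369009, K_2 = 180.3/367.2 = 0.491013, K_3 = 123.7/367.2 = 0.336874, K_4 = 102.4/367.2 = 0.278867
Newton–Raphson from ψ = 0.5:
  ψ = 0.5000: g = -0.32031, g' = -0.9140 → ψ = 0.1495
  ψ = 0.1495: g = -0.02771, g' = -0.8451 → ψ = 0.1167
  ψ = 0.1167: g = 0.00034, g' = -0.8669 → ψ = 0.1171
Converged at ψ = 0.1171.
Compositions from xᵢ = zᵢ/(1+ψ(Kᵢ−1)), yᵢ = Kᵢxᵢ:
  1: x = 0.3295, y = 0.7805
  2: x = 0.1153, y = 0.0566
  3: x = 0.1388, y = 0.0468
  4: x = 0.4165, y = 0.1161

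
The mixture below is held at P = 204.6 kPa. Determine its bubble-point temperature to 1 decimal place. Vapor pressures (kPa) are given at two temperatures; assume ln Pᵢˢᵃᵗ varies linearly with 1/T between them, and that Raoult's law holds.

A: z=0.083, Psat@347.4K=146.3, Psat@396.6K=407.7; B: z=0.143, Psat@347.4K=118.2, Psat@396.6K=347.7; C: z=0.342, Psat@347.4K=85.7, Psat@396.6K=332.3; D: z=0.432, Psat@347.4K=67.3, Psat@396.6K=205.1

T = 381.4 K

Bubble-point temperature: ΣzᵢPᵢˢᵃᵗ(T) = P. Interpolate ln Pᵢˢᵃᵗ = aᵢ + bᵢ/T.
  T = 347.4 K: ΣzᵢPᵢˢᵃᵗ = 87.43 kPa
  T = 396.6 K: ΣzᵢPᵢˢᵃᵗ = 285.81 kPa
  T = 372.0 K: ΣzᵢPᵢˢᵃᵗ = 164.03 kPa
  T = 384.3 K: ΣzᵢPᵢˢᵃᵗ = 218.35 kPa
  T = 378.1 K: ΣzᵢPᵢˢᵃᵗ = 189.45 kPa
  T = 381.2 K: ΣzᵢPᵢˢᵃᵗ = 203.50 kPa
  T = 382.8 K: ΣzᵢPᵢˢᵃᵗ = 211.06 kPa
Interpolating between 381.2 K and 382.8 K gives T ≈ 381.4 K.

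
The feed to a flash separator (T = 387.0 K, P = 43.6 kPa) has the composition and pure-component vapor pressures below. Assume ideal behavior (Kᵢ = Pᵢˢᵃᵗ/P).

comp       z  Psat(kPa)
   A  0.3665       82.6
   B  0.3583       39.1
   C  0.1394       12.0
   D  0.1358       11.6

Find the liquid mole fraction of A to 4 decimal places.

x_A = 0.3079

Raoult's law: Kᵢ = Pᵢˢᵃᵗ/P = Pᵢˢᵃᵗ/43.6.
  K_A = 82.6/43.6 = 1.894495, K_B = 39.1/43.6 = 0.896789, K_C = 12.0/43.6 = 0.275229, K_D = 11.6/43.6 = 0.266055
Rachford–Rice: g(ψ) = Σ zᵢ(Kᵢ−1)/(1+ψ(Kᵢ−1)) = 0.
Feasibility: ΣzᵢKᵢ = 1.0901, Σzᵢ/Kᵢ = 1.6099 — both > 1, two phases present.
Newton–Raphson from ψ = 0.55:
  ψ = 0.5500: g = -0.15462, g' = -0.5442 → ψ = 0.2659
  ψ = 0.2659: g = -0.02217, g' = -0.4207 → ψ = 0.2132
  ψ = 0.2132: g = -0.00014, g' = -0.4161 → ψ = 0.2129
Converged at ψ = 0.2129.
Compositions from xᵢ = zᵢ/(1+ψ(Kᵢ−1)), yᵢ = Kᵢxᵢ:
  A: x = 0.3079, y = 0.5833
  B: x = 0.3663, y = 0.3285
  C: x = 0.1648, y = 0.0454
  D: x = 0.1609, y = 0.0428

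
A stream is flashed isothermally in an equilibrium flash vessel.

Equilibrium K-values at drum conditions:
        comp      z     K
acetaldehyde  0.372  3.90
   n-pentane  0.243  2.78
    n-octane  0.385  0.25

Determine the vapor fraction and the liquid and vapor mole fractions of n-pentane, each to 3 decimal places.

ψ = 0.658, x_n-pentane = 0.112, y_n-pentane = 0.311

Rachford–Rice: g(ψ) = Σ zᵢ(Kᵢ−1)/(1+ψ(Kᵢ−1)) = 0.
Check two-phase: ΣzᵢKᵢ = 2.223 > 1 and Σzᵢ/Kᵢ = 1.723 > 1, so g(0) = 1.223 > 0 and g(1) = -0.723 < 0.
Newton–Raphson from ψ = 0.3:
  ψ = 0.300: g = 0.4863, g' = -1.582 → ψ = 0.607
  ψ = 0.607: g = 0.0683, g' = -1.319 → ψ = 0.659
  ψ = 0.659: g = -0.0014, g' = -1.379 → ψ = 0.658
Converged at ψ = 0.658.
Compositions from xᵢ = zᵢ/(1+ψ(Kᵢ−1)), yᵢ = Kᵢxᵢ:
  acetaldehyde: x = 0.128, y = 0.499
  n-pentane: x = 0.112, y = 0.311
  n-octane: x = 0.760, y = 0.190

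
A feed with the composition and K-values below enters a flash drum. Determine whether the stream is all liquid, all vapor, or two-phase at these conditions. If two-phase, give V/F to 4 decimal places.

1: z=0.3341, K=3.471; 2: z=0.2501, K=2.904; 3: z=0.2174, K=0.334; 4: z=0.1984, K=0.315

two-phase, V/F = 0.6768

ΣzᵢKᵢ = 2.0211; Σzᵢ/Kᵢ = 1.4631.
Both exceed 1, so a two-phase solution exists.
Let ψ = V/F and solve Σ zᵢ(Kᵢ−1)/(1+ψ(Kᵢ−1)) = 0.
Newton–Raphson from ψ = 0.5:
  ψ = 0.5000: g = 0.18947, g' = -1.0782 → ψ = 0.6757
  ψ = 0.6757: g = 0.00120, g' = -1.1011 → ψ = 0.6768
Converged at ψ = 0.6768.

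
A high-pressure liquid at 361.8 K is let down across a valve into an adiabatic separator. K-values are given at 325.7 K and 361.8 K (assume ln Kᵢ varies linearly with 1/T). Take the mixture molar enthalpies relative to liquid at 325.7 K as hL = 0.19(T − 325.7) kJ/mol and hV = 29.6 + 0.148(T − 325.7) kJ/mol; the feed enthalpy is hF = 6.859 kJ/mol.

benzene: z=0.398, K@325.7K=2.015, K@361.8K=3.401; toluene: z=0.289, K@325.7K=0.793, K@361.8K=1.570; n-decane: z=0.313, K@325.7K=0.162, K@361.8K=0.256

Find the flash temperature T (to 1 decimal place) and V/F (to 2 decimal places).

T = 328.9 K, V/F = 0.21

Adiabatic flash: solve Rachford–Rice at each trial T, then check hF = ψ·hV(T) + (1−ψ)·hL(T).
  T = 325.7 K: K = (2.015, 0.793, 0.162), RR gives ψ = 0.132, H_out = 3.899 kJ/mol
  T = 361.8 K: K = (3.401, 1.570, 0.256), RR gives ψ = 0.689, H_out = 26.221 kJ/mol
  T = 343.8 K: K = (2.656, 1.137, 0.206), RR gives ψ = 0.483, H_out = 17.383 kJ/mol
  T = 334.8 K: K = (2.324, 0.955, 0.184), RR gives ψ = 0.335, H_out = 11.520 kJ/mol
  T = 330.2 K: K = (2.164, 0.871, 0.172), RR gives ψ = 0.241, H_out = 7.929 kJ/mol
  T = 327.9 K: K = (2.087, 0.830, 0.167), RR gives ψ = 0.187, H_out = 5.942 kJ/mol
  T = 329.0 K: K = (2.124, 0.849, 0.170), RR gives ψ = 0.213, H_out = 6.910 kJ/mol
Linear interpolation between T = 327.9 (H_out = 5.942) and T = 329.0 (H_out = 6.910) on hF = 6.859 gives T ≈ 328.9 K, at which ψ = 0.21.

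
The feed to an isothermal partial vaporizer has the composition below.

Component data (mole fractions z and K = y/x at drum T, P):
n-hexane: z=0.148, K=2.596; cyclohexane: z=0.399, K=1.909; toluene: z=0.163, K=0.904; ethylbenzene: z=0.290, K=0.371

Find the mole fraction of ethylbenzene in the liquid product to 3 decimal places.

Material balance + equilibrium reduce to Σ zᵢ(Kᵢ−1)/(1+V/F(Kᵢ−1)) = 0.
Feasibility: ΣzᵢKᵢ = 1.401, Σzᵢ/Kᵢ = 1.228 — both > 1, two phases present.
Iterate (Newton) starting at V/F = 0.5:
  V/F = 0.500: g = 0.0982, g' = -0.518 → V/F = 0.689
  V/F = 0.689: g = -0.0034, g' = -0.570 → V/F = 0.683
Converged at V/F = 0.683.
Compositions from xᵢ = zᵢ/(1+V/F(Kᵢ−1)), yᵢ = Kᵢxᵢ:
  n-hexane: x = 0.071, y = 0.184
  cyclohexane: x = 0.246, y = 0.470
  toluene: x = 0.174, y = 0.158
  ethylbenzene: x = 0.509, y = 0.189

x_ethylbenzene = 0.509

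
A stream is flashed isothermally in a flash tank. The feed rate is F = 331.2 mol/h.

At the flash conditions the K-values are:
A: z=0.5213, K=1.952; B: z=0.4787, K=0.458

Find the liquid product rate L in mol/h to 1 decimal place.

L = 179.2 mol/h

Rachford–Rice: g(V/F) = Σ zᵢ(Kᵢ−1)/(1+V/F(Kᵢ−1)) = 0.
Check two-phase: ΣzᵢKᵢ = 1.2368 > 1 and Σzᵢ/Kᵢ = 1.3123 > 1, so g(0) = 0.2368 > 0 and g(1) = -0.3123 < 0.
Binary case is linear: z₁(K₁−1)(1+V/F(K₂−1)) + z₂(K₂−1)(1+V/F(K₁−1)) = 0
⇒ V/F = [z₁(K₁−1)+z₂(K₂−1)] / [−(K₁−1)(K₂−1)] = 0.23682/0.51598 = 0.4590
Then V = V/F·F = 0.4590·331.2 = 152.0 mol/h and L = F − V = 179.2 mol/h.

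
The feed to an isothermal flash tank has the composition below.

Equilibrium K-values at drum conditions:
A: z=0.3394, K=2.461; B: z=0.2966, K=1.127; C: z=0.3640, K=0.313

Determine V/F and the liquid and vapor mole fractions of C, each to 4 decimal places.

V/F = 0.4064, x_C = 0.5050, y_C = 0.1581

Material balance + equilibrium reduce to Σ zᵢ(Kᵢ−1)/(1+V/F(Kᵢ−1)) = 0.
g(0) = ΣzᵢKᵢ − 1 = 0.2835 and g(1) = 1 − Σzᵢ/Kᵢ = -0.5640, so a root lies in (0, 1).
Newton iteration, V/F⁰ = 0.5:
  V/F = 0.5000: g = -0.05895, g' = -0.6448 → V/F = 0.4086
  V/F = 0.4086: g = -0.00133, g' = -0.6204 → V/F = 0.4064
Converged at V/F = 0.4064.
Compositions from xᵢ = zᵢ/(1+V/F(Kᵢ−1)), yᵢ = Kᵢxᵢ:
  A: x = 0.2130, y = 0.5241
  B: x = 0.2820, y = 0.3179
  C: x = 0.5050, y = 0.1581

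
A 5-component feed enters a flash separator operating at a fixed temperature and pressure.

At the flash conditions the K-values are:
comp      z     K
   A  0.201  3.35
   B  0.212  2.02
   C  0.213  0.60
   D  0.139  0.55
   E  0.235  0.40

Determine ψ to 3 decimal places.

ψ = 0.454

Material balance + equilibrium reduce to Σ zᵢ(Kᵢ−1)/(1+ψ(Kᵢ−1)) = 0.
g(0) = ΣzᵢKᵢ − 1 = 0.400 and g(1) = 1 − Σzᵢ/Kᵢ = -0.360, so a root lies in (0, 1).
Newton–Raphson from ψ = 0.54:
  ψ = 0.540: g = -0.0523, g' = -0.597 → ψ = 0.452
  ψ = 0.452: g = 0.0008, g' = -0.619 → ψ = 0.454
Converged at ψ = 0.454.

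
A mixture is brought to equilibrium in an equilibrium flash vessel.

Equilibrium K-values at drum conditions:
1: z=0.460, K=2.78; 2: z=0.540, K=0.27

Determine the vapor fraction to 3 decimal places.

ψ = 0.327

Let ψ = V/F and solve Σ zᵢ(Kᵢ−1)/(1+ψ(Kᵢ−1)) = 0.
Check two-phase: ΣzᵢKᵢ = 1.425 > 1 and Σzᵢ/Kᵢ = 2.165 > 1, so g(0) = 0.425 > 0 and g(1) = -1.165 < 0.
Newton–Raphson from ψ = 0.5:
  ψ = 0.500: g = -0.1876, g' = -1.122 → ψ = 0.333
  ψ = 0.333: g = -0.0065, g' = -1.077 → ψ = 0.327
Converged at ψ = 0.327.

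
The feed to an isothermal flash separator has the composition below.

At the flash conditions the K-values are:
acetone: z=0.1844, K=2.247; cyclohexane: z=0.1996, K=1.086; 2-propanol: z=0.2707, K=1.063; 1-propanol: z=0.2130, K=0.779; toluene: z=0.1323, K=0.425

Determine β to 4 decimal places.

β = 0.5710

Iterate (Newton) starting at β = 0.39:
  β = 0.3900: g = 0.03839, g' = -0.2173 → β = 0.5666
  β = 0.5666: g = 0.00093, g' = -0.2106 → β = 0.5710
Converged at β = 0.5710.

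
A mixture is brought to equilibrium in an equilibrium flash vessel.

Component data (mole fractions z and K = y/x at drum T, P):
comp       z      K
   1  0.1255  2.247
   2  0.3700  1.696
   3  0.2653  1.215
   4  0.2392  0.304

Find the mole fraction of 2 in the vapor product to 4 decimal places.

y_2 = 0.4284

Newton iteration, ψ⁰ = 0.5:
  ψ = 0.5000: g = 0.08359, g' = -0.4553 → ψ = 0.6836
  ψ = 0.6836: g = -0.00889, g' = -0.5702 → ψ = 0.6680
  ψ = 0.6680: g = -0.00011, g' = -0.5557 → ψ = 0.6678
Converged at ψ = 0.6678.
Compositions from xᵢ = zᵢ/(1+ψ(Kᵢ−1)), yᵢ = Kᵢxᵢ:
  1: x = 0.0685, y = 0.1539
  2: x = 0.2526, y = 0.4284
  3: x = 0.2320, y = 0.2819
  4: x = 0.4469, y = 0.1359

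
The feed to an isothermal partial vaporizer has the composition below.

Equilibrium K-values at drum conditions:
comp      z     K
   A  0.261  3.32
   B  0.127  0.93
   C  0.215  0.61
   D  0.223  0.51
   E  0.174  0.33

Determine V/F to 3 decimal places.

V/F = 0.272

Iterate (Newton) starting at V/F = 0.5:
  V/F = 0.500: g = -0.1531, g' = -0.623 → V/F = 0.254
  V/F = 0.254: g = 0.0134, g' = -0.780 → V/F = 0.271
  V/F = 0.271: g = 0.0002, g' = -0.758 → V/F = 0.272
Converged at V/F = 0.272.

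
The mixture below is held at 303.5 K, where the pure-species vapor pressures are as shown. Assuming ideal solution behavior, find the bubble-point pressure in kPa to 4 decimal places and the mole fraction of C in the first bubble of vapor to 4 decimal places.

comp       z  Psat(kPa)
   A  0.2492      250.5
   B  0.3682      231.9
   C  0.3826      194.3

Pbub = 222.1494 kPa, y_C = 0.3346

At the bubble point ψ → 0, so ΣzᵢKᵢ = 1 with Kᵢ = Pᵢˢᵃᵗ/P ⇒ P = ΣzᵢPᵢˢᵃᵗ.
P = 0.2492·250.5 + 0.3682·231.9 + 0.3826·194.3 = 222.1494 kPa
yᵢ = zᵢPᵢˢᵃᵗ/P ⇒ y_C = 0.3826·194.3/222.1494 = 0.3346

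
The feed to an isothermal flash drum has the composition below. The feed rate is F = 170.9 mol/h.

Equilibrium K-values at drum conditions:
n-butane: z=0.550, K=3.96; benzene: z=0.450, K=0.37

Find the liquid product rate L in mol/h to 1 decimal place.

Material balance + equilibrium reduce to Σ zᵢ(Kᵢ−1)/(1+ψ(Kᵢ−1)) = 0.
Check two-phase: ΣzᵢKᵢ = 2.345 > 1 and Σzᵢ/Kᵢ = 1.355 > 1, so g(0) = 1.345 > 0 and g(1) = -0.355 < 0.
Newton iteration, ψ⁰ = 0.4:
  ψ = 0.400: g = 0.3664, g' = -1.329 → ψ = 0.676
  ψ = 0.676: g = 0.0491, g' = -1.077 → ψ = 0.721
Converged at ψ = 0.721.
Then V = ψ·F = 0.7210·170.9 = 123.2 mol/h and L = F − V = 47.7 mol/h.

L = 47.7 mol/h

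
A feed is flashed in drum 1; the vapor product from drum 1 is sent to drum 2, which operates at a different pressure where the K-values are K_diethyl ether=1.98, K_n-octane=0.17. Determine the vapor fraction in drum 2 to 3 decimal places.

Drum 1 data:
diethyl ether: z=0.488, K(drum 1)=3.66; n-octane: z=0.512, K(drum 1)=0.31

V/F (drum 2) = 0.657

Drum 1:
Rachford–Rice: g(ψ₁) = Σ zᵢ(Kᵢ−1)/(1+ψ₁(Kᵢ−1)) = 0.
Check two-phase: ΣzᵢKᵢ = 1.945 > 1 and Σzᵢ/Kᵢ = 1.785 > 1, so g(0) = 0.945 > 0 and g(1) = -0.785 < 0.
Binary case is linear: z₁(K₁−1)(1+ψ₁(K₂−1)) + z₂(K₂−1)(1+ψ₁(K₁−1)) = 0
⇒ ψ₁ = [z₁(K₁−1)+z₂(K₂−1)] / [−(K₁−1)(K₂−1)] = 0.9448/1.8354 = 0.515
Drum-1 compositions:
  diethyl ether: x = 0.206, y = 0.754
  n-octane: x = 0.794, y = 0.246
Drum-2 feed = drum-1 vapor: z₂ = (0.7539, 0.2461).
Drum 2:
Material balance + equilibrium reduce to Σ zᵢ(Kᵢ−1)/(1+ψ₂(Kᵢ−1)) = 0.
Feasibility: ΣzᵢKᵢ = 1.534, Σzᵢ/Kᵢ = 1.829 — both > 1, two phases present.
Binary case is linear: z₁(K₁−1)(1+ψ₂(K₂−1)) + z₂(K₂−1)(1+ψ₂(K₁−1)) = 0
⇒ ψ₂ = [z₁(K₁−1)+z₂(K₂−1)] / [−(K₁−1)(K₂−1)] = 0.5345/0.8134 = 0.657
  diethyl ether: x = 0.459, y = 0.908
  n-octane: x = 0.541, y = 0.092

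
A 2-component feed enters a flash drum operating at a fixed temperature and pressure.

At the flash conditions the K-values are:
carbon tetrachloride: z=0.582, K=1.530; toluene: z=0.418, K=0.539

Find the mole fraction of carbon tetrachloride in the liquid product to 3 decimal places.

Iterate (Newton) starting at β = 0.5:
  β = 0.500: g = -0.0066, g' = -0.252 → β = 0.474
Converged at β = 0.474.
Compositions from xᵢ = zᵢ/(1+β(Kᵢ−1)), yᵢ = Kᵢxᵢ:
  carbon tetrachloride: x = 0.465, y = 0.712
  toluene: x = 0.535, y = 0.288

x_carbon tetrachloride = 0.465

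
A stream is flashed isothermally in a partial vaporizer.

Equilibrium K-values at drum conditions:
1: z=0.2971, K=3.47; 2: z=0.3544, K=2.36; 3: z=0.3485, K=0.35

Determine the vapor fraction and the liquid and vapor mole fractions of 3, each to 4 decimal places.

Iterate (Newton) starting at ψ = 0.5:
  ψ = 0.5000: g = 0.27964, g' = -0.9183 → ψ = 0.8045
  ψ = 0.8045: g = 0.00098, g' = -0.9996 → ψ = 0.8055
Converged at ψ = 0.8055.
Compositions from xᵢ = zᵢ/(1+ψ(Kᵢ−1)), yᵢ = Kᵢxᵢ:
  1: x = 0.0994, y = 0.3448
  2: x = 0.1691, y = 0.3991
  3: x = 0.7315, y = 0.2560

ψ = 0.8055, x_3 = 0.7315, y_3 = 0.2560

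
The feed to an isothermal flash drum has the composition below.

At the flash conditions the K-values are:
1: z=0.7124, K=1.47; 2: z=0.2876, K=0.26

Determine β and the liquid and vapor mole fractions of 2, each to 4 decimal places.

Material balance + equilibrium reduce to Σ zᵢ(Kᵢ−1)/(1+β(Kᵢ−1)) = 0.
g(0) = ΣzᵢKᵢ − 1 = 0.1220 and g(1) = 1 − Σzᵢ/Kᵢ = -0.5908, so a root lies in (0, 1).
Binary case is linear: z₁(K₁−1)(1+β(K₂−1)) + z₂(K₂−1)(1+β(K₁−1)) = 0
⇒ β = [z₁(K₁−1)+z₂(K₂−1)] / [−(K₁−1)(K₂−1)] = 0.12200/0.34780 = 0.3508
Compositions from xᵢ = zᵢ/(1+β(Kᵢ−1)), yᵢ = Kᵢxᵢ:
  1: x = 0.6116, y = 0.8990
  2: x = 0.3884, y = 0.1010

β = 0.3508, x_2 = 0.3884, y_2 = 0.1010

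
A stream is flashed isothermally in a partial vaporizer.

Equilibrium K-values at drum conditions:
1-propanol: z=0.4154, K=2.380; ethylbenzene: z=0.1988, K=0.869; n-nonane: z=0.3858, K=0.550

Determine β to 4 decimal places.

Iterate (Newton) starting at β = 0.34:
  β = 0.3400: g = 0.15795, g' = -0.4791 → β = 0.6697
  β = 0.6697: g = 0.02089, g' = -0.3778 → β = 0.7249
  β = 0.7249: g = 0.00012, g' = -0.3739 → β = 0.7253
Converged at β = 0.7253.

β = 0.7253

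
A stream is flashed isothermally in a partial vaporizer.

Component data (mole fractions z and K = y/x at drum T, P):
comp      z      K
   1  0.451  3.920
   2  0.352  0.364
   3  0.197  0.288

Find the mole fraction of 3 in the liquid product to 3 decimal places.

Newton–Raphson from ψ = 0.5:
  ψ = 0.500: g = -0.0107, g' = -1.182 → ψ = 0.491
Converged at ψ = 0.491.
Compositions from xᵢ = zᵢ/(1+ψ(Kᵢ−1)), yᵢ = Kᵢxᵢ:
  1: x = 0.185, y = 0.726
  2: x = 0.512, y = 0.186
  3: x = 0.303, y = 0.087

x_3 = 0.303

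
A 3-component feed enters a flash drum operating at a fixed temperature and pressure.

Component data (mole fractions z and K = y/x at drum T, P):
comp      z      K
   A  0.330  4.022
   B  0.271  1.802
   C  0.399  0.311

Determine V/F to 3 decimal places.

V/F = 0.632

Rachford–Rice: g(V/F) = Σ zᵢ(Kᵢ−1)/(1+V/F(Kᵢ−1)) = 0.
Check two-phase: ΣzᵢKᵢ = 1.940 > 1 and Σzᵢ/Kᵢ = 1.515 > 1, so g(0) = 0.940 > 0 and g(1) = -0.515 < 0.
Newton iteration, V/F⁰ = 0.5:
  V/F = 0.500: g = 0.1329, g' = -1.008 → V/F = 0.632
Converged at V/F = 0.632.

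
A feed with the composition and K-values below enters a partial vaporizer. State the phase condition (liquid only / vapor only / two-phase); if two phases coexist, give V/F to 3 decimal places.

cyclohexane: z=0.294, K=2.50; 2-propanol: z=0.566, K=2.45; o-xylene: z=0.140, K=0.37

ΣzᵢKᵢ = 2.174; Σzᵢ/Kᵢ = 0.727.
Since Σzᵢ/Kᵢ < 1 the mixture is above its dew point — single vapor phase.

vapor only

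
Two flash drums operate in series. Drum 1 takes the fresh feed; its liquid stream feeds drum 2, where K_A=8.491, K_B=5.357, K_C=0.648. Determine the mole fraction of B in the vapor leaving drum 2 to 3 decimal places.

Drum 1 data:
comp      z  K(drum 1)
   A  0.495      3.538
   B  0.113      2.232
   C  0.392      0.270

y_B (drum 2) = 0.094

Drum 1:
Let ψ₁ = V/F and solve Σ zᵢ(Kᵢ−1)/(1+ψ₁(Kᵢ−1)) = 0.
g(0) = ΣzᵢKᵢ − 1 = 1.109 and g(1) = 1 − Σzᵢ/Kᵢ = -0.642, so a root lies in (0, 1).
Newton–Raphson from ψ₁ = 0.5:
  ψ₁ = 0.500: g = 0.1892, g' = -1.203 → ψ₁ = 0.657
  ψ₁ = 0.657: g = -0.0023, g' = -1.272 → ψ₁ = 0.655
Converged at ψ₁ = 0.655.
Drum-1 compositions:
  A: x = 0.186, y = 0.658
  B: x = 0.063, y = 0.140
  C: x = 0.752, y = 0.203
Drum-2 feed = drum-1 liquid: z₂ = (0.1858, 0.0625, 0.7516).
Drum 2:
Rachford–Rice: g(ψ₂) = Σ zᵢ(Kᵢ−1)/(1+ψ₂(Kᵢ−1)) = 0.
Feasibility: ΣzᵢKᵢ = 2.400, Σzᵢ/Kᵢ = 1.193 — both > 1, two phases present.
Iterate (Newton) starting at ψ₂ = 0.48:
  ψ₂ = 0.480: g = 0.0727, g' = -0.753 → ψ₂ = 0.577
  ψ₂ = 0.577: g = 0.0074, g' = -0.611 → ψ₂ = 0.589
Converged at ψ₂ = 0.589.
  A: x = 0.034, y = 0.292
  B: x = 0.018, y = 0.094
  C: x = 0.948, y = 0.614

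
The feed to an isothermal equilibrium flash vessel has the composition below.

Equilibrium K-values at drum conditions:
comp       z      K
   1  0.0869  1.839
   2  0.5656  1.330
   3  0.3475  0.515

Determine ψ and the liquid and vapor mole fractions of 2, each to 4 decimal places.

Rachford–Rice: g(ψ) = Σ zᵢ(Kᵢ−1)/(1+ψ(Kᵢ−1)) = 0.
g(0) = ΣzᵢKᵢ − 1 = 0.0910 and g(1) = 1 − Σzᵢ/Kᵢ = -0.1473, so a root lies in (0, 1).
Iterate (Newton) starting at ψ = 0.37:
  ψ = 0.3700: g = 0.01658, g' = -0.2059 → ψ = 0.4505
  ψ = 0.4505: g = -0.00026, g' = -0.2127 → ψ = 0.4493
Converged at ψ = 0.4493.
Compositions from xᵢ = zᵢ/(1+ψ(Kᵢ−1)), yᵢ = Kᵢxᵢ:
  1: x = 0.0631, y = 0.1161
  2: x = 0.4926, y = 0.6551
  3: x = 0.4443, y = 0.2288

ψ = 0.4493, x_2 = 0.4926, y_2 = 0.6551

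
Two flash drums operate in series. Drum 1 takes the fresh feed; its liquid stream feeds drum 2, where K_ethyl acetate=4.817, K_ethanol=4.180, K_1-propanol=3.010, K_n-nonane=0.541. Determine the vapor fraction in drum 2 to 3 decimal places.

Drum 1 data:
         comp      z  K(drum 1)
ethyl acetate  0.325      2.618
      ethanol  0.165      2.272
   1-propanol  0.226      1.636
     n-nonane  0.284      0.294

V/F (drum 2) = 0.608

Drum 1:
Let ψ₁ = V/F and solve Σ zᵢ(Kᵢ−1)/(1+ψ₁(Kᵢ−1)) = 0.
g(0) = ΣzᵢKᵢ − 1 = 0.679 and g(1) = 1 − Σzᵢ/Kᵢ = -0.301, so a root lies in (0, 1).
Iterate (Newton) starting at ψ₁ = 0.6:
  ψ₁ = 0.600: g = 0.1420, g' = -0.779 → ψ₁ = 0.782
  ψ₁ = 0.782: g = -0.0146, g' = -0.980 → ψ₁ = 0.767
Converged at ψ₁ = 0.767.
Drum-1 compositions:
  ethyl acetate: x = 0.145, y = 0.380
  ethanol: x = 0.084, y = 0.190
  1-propanol: x = 0.152, y = 0.248
  n-nonane: x = 0.620, y = 0.182
Drum-2 feed = drum-1 liquid: z₂ = (0.1450, 0.0835, 0.1519, 0.6196).
Drum 2:
Rachford–Rice: g(ψ₂) = Σ zᵢ(Kᵢ−1)/(1+ψ₂(Kᵢ−1)) = 0.
Check two-phase: ΣzᵢKᵢ = 1.840 > 1 and Σzᵢ/Kᵢ = 1.246 > 1, so g(0) = 0.840 > 0 and g(1) = -0.246 < 0.
Newton–Raphson from ψ₂ = 0.5:
  ψ₂ = 0.500: g = 0.0760, g' = -0.748 → ψ₂ = 0.602
  ψ₂ = 0.602: g = 0.0044, g' = -0.669 → ψ₂ = 0.608
Converged at ψ₂ = 0.608.
  ethyl acetate: x = 0.044, y = 0.210
  ethanol: x = 0.028, y = 0.119
  1-propanol: x = 0.068, y = 0.206
  n-nonane: x = 0.860, y = 0.465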